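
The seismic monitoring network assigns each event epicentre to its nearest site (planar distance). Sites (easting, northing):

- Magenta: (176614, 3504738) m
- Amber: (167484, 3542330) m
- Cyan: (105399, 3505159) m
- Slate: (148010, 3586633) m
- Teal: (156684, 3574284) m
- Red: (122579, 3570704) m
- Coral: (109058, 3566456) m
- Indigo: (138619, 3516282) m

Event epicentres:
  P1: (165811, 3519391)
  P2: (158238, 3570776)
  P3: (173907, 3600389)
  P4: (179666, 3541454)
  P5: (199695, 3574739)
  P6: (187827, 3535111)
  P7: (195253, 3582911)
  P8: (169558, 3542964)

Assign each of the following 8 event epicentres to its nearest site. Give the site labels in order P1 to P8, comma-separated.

P1 → Magenta (d²=331415218.00)
P2 → Teal (d²=14720980.00)
P3 → Slate (d²=859882145.00)
P4 → Amber (d²=149168500.00)
P5 → Teal (d²=1850153146.00)
P6 → Amber (d²=465951610.00)
P7 → Teal (d²=1561992890.00)
P8 → Amber (d²=4703432.00)

Magenta, Teal, Slate, Amber, Teal, Amber, Teal, Amber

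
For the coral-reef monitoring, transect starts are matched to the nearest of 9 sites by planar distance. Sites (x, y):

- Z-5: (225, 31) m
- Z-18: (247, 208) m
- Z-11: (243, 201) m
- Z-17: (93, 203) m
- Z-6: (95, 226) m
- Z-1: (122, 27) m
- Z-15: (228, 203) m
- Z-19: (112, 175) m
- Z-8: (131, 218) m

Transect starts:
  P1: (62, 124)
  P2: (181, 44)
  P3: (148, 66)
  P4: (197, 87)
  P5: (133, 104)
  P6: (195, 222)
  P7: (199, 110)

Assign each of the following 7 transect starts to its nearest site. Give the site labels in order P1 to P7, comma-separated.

P1 → Z-19 (d²=5101.00)
P2 → Z-5 (d²=2105.00)
P3 → Z-1 (d²=2197.00)
P4 → Z-5 (d²=3920.00)
P5 → Z-19 (d²=5482.00)
P6 → Z-15 (d²=1450.00)
P7 → Z-5 (d²=6917.00)

Z-19, Z-5, Z-1, Z-5, Z-19, Z-15, Z-5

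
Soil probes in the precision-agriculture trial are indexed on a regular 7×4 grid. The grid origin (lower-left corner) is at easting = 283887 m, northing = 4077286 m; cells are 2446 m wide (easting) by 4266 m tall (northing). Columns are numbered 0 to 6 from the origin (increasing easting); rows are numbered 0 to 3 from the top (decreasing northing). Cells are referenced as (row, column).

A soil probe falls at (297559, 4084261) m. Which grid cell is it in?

(2, 5)

Column index: ⌊(297559 − 283887) / 2446⌋ = ⌊5.590⌋ = 5
Row offset from origin: ⌊(4084261 − 4077286) / 4266⌋ = ⌊1.635⌋ = 1 → row 2 (counted from top)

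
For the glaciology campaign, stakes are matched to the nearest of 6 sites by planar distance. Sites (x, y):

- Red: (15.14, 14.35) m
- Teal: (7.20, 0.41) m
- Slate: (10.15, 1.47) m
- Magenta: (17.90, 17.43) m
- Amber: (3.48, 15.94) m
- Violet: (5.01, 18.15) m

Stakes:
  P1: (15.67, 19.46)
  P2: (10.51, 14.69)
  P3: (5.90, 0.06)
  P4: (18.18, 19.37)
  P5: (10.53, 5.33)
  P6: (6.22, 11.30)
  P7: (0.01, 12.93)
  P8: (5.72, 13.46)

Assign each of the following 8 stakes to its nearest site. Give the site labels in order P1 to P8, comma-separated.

P1 → Magenta (d²=9.09)
P2 → Red (d²=21.55)
P3 → Teal (d²=1.81)
P4 → Magenta (d²=3.84)
P5 → Slate (d²=15.04)
P6 → Amber (d²=29.04)
P7 → Amber (d²=21.10)
P8 → Amber (d²=11.17)

Magenta, Red, Teal, Magenta, Slate, Amber, Amber, Amber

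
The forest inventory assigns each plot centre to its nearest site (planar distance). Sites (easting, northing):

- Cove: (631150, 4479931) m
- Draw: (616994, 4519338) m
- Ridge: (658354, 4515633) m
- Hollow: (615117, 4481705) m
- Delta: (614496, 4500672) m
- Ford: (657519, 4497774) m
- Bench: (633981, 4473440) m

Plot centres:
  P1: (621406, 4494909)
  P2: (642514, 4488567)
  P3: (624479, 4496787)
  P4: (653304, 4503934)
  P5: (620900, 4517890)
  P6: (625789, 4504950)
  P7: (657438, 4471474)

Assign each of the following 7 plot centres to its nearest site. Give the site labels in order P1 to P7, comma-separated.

Delta, Cove, Delta, Ford, Draw, Delta, Bench

P1 → Delta (d²=80960269.00)
P2 → Cove (d²=203720992.00)
P3 → Delta (d²=114753514.00)
P4 → Ford (d²=55711825.00)
P5 → Draw (d²=17353540.00)
P6 → Delta (d²=145833133.00)
P7 → Bench (d²=554096005.00)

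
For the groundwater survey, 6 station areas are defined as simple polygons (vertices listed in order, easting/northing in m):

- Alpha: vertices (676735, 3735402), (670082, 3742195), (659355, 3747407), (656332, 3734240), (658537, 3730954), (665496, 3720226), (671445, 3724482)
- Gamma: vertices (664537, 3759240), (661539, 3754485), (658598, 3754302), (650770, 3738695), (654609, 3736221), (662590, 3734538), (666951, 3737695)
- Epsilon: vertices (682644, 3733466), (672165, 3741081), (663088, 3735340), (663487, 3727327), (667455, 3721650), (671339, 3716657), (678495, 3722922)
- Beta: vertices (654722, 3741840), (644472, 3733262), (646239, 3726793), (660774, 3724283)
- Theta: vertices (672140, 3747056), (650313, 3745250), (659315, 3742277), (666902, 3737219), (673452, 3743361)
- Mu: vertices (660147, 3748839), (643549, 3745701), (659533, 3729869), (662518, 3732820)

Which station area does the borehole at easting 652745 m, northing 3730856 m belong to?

Beta

Cast a ray rightward from (652745, 3730856). For each polygon, the edges (by vertex number in listed order) whose endpoints lie on opposite sides of northing = 3730856, where each meets that height, and whether that is right or left of the point:
Alpha: 5–6 at easting≈658600.6 (right), 7–1 at easting≈674532.8 (right) → 2 crossings.
Gamma: no edge straddles that height → 0 crossings.
Epsilon: 3–4 at easting≈663311.3 (right), 7–1 at easting≈681617.0 (right) → 2 crossings.
Beta: 2–3 at easting≈645129.2 (left), 4–1 at easting≈658508.2 (right) → 1 crossing.
Theta: no edge straddles that height → 0 crossings.
Mu: 2–3 at easting≈658536.5 (right), 3–4 at easting≈660531.4 (right) → 2 crossings.
Only Beta has an odd count, so the point is inside Beta.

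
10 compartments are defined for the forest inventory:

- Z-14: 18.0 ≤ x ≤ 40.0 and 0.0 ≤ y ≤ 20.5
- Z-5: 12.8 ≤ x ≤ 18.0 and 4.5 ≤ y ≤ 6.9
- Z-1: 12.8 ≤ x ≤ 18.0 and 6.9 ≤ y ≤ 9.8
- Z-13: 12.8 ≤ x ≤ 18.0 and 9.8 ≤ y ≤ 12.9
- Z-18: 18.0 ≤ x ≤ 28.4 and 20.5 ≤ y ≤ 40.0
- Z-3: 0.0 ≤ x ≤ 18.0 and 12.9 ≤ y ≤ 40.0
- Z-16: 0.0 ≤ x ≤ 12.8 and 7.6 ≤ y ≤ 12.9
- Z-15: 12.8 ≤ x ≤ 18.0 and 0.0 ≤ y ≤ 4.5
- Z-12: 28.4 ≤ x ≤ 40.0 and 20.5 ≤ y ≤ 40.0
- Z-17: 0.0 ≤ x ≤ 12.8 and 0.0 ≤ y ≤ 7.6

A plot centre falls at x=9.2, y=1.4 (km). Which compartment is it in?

The point has x = 9.2 and y = 1.4.
Only Z-17 satisfies 0.0 ≤ x ≤ 12.8 and 0.0 ≤ y ≤ 7.6.

Z-17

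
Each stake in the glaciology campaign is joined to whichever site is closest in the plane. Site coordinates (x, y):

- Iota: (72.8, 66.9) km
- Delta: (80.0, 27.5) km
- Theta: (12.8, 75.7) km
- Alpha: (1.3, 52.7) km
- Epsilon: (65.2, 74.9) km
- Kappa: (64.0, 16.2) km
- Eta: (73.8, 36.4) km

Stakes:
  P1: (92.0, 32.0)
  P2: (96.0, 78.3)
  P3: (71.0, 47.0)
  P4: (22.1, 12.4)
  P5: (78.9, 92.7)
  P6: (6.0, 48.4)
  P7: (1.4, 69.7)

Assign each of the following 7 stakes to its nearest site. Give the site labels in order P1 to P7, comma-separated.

P1 → Delta (d²=164.25)
P2 → Iota (d²=668.20)
P3 → Eta (d²=120.20)
P4 → Kappa (d²=1770.05)
P5 → Epsilon (d²=504.53)
P6 → Alpha (d²=40.58)
P7 → Theta (d²=165.96)

Delta, Iota, Eta, Kappa, Epsilon, Alpha, Theta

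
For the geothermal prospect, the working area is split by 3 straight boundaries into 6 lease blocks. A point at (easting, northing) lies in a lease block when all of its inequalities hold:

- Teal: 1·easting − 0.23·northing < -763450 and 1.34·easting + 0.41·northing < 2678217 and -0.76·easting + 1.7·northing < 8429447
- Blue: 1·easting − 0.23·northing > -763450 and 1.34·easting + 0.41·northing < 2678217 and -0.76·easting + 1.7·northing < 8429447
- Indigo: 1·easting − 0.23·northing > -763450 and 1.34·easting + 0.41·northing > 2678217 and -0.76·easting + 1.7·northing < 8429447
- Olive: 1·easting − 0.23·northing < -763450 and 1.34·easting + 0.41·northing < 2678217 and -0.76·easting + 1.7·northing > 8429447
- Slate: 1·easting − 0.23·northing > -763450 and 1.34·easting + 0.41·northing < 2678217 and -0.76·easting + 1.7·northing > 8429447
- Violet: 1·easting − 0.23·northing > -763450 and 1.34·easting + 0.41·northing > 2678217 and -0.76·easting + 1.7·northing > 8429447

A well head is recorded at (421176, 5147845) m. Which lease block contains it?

1·421176 − 0.23·5147845 = -762828.350, which is > -763450
1.34·421176 + 0.41·5147845 = 2674992.290, which is < 2678217
-0.76·421176 + 1.7·5147845 = 8431242.740, which is > 8429447
This sign pattern matches Slate.

Slate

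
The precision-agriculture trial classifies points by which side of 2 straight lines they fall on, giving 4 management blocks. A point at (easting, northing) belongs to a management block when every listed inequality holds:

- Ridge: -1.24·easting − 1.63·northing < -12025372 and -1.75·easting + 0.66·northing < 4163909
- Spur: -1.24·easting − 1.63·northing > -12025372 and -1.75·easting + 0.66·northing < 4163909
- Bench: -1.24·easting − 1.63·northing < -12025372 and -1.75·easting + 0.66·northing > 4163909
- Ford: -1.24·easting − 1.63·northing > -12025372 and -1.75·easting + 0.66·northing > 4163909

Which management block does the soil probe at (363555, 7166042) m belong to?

Ridge

-1.24·363555 − 1.63·7166042 = -12131456.660, which is < -12025372
-1.75·363555 + 0.66·7166042 = 4093366.470, which is < 4163909
This sign pattern matches Ridge.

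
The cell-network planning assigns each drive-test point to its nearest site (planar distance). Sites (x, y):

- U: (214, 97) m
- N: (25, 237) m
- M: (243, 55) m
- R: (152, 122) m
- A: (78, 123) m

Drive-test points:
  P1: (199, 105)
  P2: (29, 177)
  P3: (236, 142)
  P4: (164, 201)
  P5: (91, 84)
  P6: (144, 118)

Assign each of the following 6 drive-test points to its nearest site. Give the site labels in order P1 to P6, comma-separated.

U, N, U, R, A, R

P1 → U (d²=289.00)
P2 → N (d²=3616.00)
P3 → U (d²=2509.00)
P4 → R (d²=6385.00)
P5 → A (d²=1690.00)
P6 → R (d²=80.00)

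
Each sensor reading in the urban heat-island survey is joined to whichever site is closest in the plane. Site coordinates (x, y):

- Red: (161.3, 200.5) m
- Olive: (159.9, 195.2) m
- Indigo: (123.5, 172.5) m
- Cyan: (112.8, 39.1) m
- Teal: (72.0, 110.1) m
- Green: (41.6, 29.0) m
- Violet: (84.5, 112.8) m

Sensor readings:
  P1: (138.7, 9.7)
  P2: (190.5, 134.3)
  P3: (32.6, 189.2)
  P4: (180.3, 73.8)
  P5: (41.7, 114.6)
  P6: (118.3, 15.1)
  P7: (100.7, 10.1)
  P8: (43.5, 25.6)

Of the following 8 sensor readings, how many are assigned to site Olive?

P1 → Cyan
P2 → Olive
P3 → Teal
P4 → Cyan
P5 → Teal
P6 → Cyan
P7 → Cyan
P8 → Green
1 of the 8 goes to Olive.

1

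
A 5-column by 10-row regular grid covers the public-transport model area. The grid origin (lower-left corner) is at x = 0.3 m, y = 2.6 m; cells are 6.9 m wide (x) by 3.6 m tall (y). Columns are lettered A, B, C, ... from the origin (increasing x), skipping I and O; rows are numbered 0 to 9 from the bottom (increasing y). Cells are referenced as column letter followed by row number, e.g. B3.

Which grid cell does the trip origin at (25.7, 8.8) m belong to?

Column index: ⌊(25.7 − 0.3) / 6.9⌋ = ⌊3.681⌋ = 3 → column D
Row offset from origin: ⌊(8.8 − 2.6) / 3.6⌋ = ⌊1.722⌋ = 1 → row 1

D1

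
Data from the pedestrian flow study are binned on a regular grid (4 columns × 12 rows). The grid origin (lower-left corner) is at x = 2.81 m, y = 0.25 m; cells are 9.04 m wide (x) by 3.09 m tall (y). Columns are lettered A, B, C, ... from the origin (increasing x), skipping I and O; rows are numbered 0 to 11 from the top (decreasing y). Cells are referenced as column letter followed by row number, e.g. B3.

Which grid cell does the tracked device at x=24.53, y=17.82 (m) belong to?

Column index: ⌊(24.53 − 2.81) / 9.04⌋ = ⌊2.403⌋ = 2 → column C
Row offset from origin: ⌊(17.82 − 0.25) / 3.09⌋ = ⌊5.686⌋ = 5 → row 6 (counted from top)

C6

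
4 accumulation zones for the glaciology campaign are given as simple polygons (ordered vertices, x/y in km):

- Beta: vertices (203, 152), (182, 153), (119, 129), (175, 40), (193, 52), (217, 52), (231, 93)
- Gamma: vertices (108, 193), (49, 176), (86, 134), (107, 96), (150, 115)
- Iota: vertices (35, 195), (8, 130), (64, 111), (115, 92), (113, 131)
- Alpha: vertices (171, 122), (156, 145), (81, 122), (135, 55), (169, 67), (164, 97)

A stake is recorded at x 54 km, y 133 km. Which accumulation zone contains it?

Iota

Cast a ray rightward from (54, 133). For each polygon, the edges (by vertex number in listed order) whose endpoints lie on opposite sides of y = 133, where each meets that height, and whether that is right or left of the point:
Beta: 2–3 at x≈129.5 (right), 7–1 at x≈212.0 (right) → 2 crossings.
Gamma: 3–4 at x≈86.6 (right), 5–1 at x≈140.3 (right) → 2 crossings.
Iota: 1–2 at x≈9.2 (left), 5–1 at x≈110.6 (right) → 1 crossing.
Alpha: 1–2 at x≈163.8 (right), 2–3 at x≈116.9 (right) → 2 crossings.
Only Iota has an odd count, so the point is inside Iota.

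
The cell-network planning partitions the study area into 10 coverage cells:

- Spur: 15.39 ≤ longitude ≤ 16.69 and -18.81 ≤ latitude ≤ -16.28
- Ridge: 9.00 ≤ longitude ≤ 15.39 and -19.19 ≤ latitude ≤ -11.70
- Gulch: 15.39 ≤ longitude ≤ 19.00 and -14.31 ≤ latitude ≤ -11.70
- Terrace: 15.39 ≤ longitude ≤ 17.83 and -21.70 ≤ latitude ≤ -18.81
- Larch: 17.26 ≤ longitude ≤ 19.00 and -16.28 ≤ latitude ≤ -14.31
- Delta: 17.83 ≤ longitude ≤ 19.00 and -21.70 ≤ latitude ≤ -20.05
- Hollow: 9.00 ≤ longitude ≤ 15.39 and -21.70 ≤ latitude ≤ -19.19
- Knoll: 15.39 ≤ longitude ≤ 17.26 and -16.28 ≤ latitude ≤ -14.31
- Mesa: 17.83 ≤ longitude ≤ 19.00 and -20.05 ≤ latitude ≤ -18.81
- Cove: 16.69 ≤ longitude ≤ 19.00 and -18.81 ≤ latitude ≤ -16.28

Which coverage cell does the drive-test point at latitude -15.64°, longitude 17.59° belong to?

The point has longitude = 17.59 and latitude = -15.64.
Only Larch satisfies 17.26 ≤ longitude ≤ 19.00 and -16.28 ≤ latitude ≤ -14.31.

Larch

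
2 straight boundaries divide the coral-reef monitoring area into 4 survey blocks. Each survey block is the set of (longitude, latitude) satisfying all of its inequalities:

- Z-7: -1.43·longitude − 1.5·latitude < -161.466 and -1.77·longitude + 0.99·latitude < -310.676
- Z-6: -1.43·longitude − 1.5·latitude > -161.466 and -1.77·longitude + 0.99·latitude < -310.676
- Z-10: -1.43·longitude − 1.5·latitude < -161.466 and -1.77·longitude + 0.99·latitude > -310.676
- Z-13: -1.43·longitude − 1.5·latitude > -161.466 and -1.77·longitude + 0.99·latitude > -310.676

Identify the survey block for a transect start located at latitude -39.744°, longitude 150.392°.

-1.43·150.392 − 1.5·-39.744 = -155.445, which is > -161.466
-1.77·150.392 + 0.99·-39.744 = -305.540, which is > -310.676
This sign pattern matches Z-13.

Z-13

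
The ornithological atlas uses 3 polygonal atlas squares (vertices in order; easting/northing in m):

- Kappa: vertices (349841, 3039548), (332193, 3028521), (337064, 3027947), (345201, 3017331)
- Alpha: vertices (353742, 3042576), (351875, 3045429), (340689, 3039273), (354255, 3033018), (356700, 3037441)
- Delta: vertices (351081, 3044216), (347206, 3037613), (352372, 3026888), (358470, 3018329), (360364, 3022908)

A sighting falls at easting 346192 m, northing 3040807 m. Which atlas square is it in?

Alpha

Cast a ray rightward from (346192, 3040807). For each polygon, the edges (by vertex number in listed order) whose endpoints lie on opposite sides of northing = 3040807, where each meets that height, and whether that is right or left of the point:
Kappa: no edge straddles that height → 0 crossings.
Alpha: 2–3 at easting≈343476.4 (left), 5–1 at easting≈354761.0 (right) → 1 crossing.
Delta: 1–2 at easting≈349080.4 (right), 5–1 at easting≈352566.2 (right) → 2 crossings.
Only Alpha has an odd count, so the point is inside Alpha.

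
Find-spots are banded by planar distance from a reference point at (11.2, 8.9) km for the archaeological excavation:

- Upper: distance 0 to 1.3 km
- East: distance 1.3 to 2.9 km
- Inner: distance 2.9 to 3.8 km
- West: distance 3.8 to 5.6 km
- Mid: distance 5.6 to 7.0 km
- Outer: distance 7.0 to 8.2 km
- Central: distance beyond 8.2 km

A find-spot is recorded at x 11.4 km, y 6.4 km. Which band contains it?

Distance = √((11.4−11.2)² + (6.4−8.9)²) = √(0.040 + 6.250) = 2.508 km.
1.3 ≤ 2.508 < 2.9 → East.

East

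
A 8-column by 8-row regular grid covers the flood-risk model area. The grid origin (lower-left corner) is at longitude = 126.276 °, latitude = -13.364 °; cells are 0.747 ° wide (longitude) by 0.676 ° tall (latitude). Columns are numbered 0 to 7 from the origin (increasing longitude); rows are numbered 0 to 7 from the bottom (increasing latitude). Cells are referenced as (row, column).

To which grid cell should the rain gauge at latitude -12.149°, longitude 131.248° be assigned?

Column index: ⌊(131.248 − 126.276) / 0.747⌋ = ⌊6.656⌋ = 6
Row offset from origin: ⌊(-12.149 − -13.364) / 0.676⌋ = ⌊1.797⌋ = 1 → row 1

(1, 6)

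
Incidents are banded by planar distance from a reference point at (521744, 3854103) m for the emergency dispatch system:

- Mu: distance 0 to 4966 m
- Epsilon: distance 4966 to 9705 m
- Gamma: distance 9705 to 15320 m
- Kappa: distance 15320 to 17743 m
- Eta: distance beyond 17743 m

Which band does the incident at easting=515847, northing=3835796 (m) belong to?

Distance = √((515847−521744)² + (3835796−3854103)²) = √(34774609.000 + 335146249.000) = 19233.327 m.
17743 ≤ 19233.327 < ∞ → Eta.

Eta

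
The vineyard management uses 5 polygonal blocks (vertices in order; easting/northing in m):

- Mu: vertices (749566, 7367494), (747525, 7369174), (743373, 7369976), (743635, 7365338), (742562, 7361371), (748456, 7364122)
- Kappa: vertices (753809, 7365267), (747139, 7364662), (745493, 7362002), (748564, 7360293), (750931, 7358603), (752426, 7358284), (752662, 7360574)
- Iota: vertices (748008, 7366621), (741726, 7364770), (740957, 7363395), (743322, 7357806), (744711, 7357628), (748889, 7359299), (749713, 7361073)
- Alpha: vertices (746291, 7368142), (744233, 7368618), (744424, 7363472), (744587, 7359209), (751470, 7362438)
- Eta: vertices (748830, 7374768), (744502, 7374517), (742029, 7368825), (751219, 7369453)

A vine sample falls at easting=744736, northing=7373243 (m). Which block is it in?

Eta

Cast a ray rightward from (744736, 7373243). For each polygon, the edges (by vertex number in listed order) whose endpoints lie on opposite sides of northing = 7373243, where each meets that height, and whether that is right or left of the point:
Mu: no edge straddles that height → 0 crossings.
Kappa: no edge straddles that height → 0 crossings.
Iota: no edge straddles that height → 0 crossings.
Alpha: no edge straddles that height → 0 crossings.
Eta: 2–3 at easting≈743948.5 (left), 4–1 at easting≈749515.5 (right) → 1 crossing.
Only Eta has an odd count, so the point is inside Eta.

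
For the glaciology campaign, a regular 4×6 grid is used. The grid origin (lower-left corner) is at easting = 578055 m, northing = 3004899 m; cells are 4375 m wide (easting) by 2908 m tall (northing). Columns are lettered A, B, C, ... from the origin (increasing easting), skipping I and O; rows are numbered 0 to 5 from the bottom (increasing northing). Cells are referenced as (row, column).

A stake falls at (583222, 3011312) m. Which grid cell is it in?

(2, B)

Column index: ⌊(583222 − 578055) / 4375⌋ = ⌊1.181⌋ = 1 → column B
Row offset from origin: ⌊(3011312 − 3004899) / 2908⌋ = ⌊2.205⌋ = 2 → row 2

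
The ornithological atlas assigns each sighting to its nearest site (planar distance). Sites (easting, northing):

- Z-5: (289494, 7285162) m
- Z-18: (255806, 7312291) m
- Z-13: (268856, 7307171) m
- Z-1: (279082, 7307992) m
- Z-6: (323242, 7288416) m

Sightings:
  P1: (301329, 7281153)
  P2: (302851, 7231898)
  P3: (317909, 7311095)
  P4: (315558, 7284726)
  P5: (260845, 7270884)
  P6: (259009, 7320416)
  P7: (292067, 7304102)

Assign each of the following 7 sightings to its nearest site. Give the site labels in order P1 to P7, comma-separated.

P1 → Z-5 (d²=156139306.00)
P2 → Z-5 (d²=3015463145.00)
P3 → Z-6 (d²=542777930.00)
P4 → Z-6 (d²=72659956.00)
P5 → Z-5 (d²=1024626485.00)
P6 → Z-18 (d²=76274834.00)
P7 → Z-1 (d²=183742325.00)

Z-5, Z-5, Z-6, Z-6, Z-5, Z-18, Z-1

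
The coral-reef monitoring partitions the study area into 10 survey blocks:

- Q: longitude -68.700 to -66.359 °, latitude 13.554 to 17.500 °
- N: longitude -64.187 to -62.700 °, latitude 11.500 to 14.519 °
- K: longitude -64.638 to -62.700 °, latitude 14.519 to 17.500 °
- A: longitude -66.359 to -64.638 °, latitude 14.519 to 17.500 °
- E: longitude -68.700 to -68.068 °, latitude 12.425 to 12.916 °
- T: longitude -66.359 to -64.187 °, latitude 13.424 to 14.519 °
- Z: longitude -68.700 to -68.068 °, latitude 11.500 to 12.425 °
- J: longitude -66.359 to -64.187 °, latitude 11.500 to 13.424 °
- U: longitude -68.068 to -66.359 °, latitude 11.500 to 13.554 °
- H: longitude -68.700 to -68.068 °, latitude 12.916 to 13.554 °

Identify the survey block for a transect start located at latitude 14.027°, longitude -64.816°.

T

The point has longitude = -64.816 and latitude = 14.027.
Only T satisfies -66.359 ≤ longitude ≤ -64.187 and 13.424 ≤ latitude ≤ 14.519.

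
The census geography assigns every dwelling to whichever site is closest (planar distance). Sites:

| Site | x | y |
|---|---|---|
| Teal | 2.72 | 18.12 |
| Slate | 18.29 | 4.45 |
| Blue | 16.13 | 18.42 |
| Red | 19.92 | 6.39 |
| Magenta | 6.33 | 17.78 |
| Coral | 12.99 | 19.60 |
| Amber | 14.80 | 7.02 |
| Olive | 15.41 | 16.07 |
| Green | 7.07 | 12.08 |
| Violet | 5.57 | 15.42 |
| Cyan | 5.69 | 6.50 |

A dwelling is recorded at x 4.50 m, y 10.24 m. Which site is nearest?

Green

Squared distances to each site:
Teal: 65.263; Slate: 223.688; Blue: 202.169; Red: 252.599; Magenta: 60.201; Coral: 159.690; Amber: 116.458; Olive: 153.017; Green: 9.991; Violet: 27.977; Cyan: 15.404.
Minimum at Green.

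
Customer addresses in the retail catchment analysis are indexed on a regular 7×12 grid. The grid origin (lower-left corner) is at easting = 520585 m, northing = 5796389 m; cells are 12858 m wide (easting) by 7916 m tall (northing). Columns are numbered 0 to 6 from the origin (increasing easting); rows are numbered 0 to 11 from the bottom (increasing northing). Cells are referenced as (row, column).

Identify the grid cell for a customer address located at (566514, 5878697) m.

(10, 3)

Column index: ⌊(566514 − 520585) / 12858⌋ = ⌊3.572⌋ = 3
Row offset from origin: ⌊(5878697 − 5796389) / 7916⌋ = ⌊10.398⌋ = 10 → row 10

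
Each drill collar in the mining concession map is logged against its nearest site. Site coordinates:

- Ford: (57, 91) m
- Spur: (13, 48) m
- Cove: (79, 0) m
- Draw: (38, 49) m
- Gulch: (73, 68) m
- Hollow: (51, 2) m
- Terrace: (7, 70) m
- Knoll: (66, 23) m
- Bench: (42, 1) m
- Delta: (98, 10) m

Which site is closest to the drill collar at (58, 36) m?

Squared distances to each site:
Ford: 3026.000; Spur: 2169.000; Cove: 1737.000; Draw: 569.000; Gulch: 1249.000; Hollow: 1205.000; Terrace: 3757.000; Knoll: 233.000; Bench: 1481.000; Delta: 2276.000.
Minimum at Knoll.

Knoll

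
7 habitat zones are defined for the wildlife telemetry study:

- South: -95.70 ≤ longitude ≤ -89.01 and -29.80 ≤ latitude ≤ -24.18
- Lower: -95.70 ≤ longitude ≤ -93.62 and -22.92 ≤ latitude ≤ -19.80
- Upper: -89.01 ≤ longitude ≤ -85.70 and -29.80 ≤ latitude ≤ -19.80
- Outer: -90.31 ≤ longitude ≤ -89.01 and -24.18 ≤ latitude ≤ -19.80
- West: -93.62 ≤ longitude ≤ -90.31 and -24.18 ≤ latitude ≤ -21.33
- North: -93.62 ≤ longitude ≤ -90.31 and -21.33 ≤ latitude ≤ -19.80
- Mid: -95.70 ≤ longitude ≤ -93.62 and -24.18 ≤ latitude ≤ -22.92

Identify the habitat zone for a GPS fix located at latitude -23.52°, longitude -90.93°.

West

The point has longitude = -90.93 and latitude = -23.52.
Only West satisfies -93.62 ≤ longitude ≤ -90.31 and -24.18 ≤ latitude ≤ -21.33.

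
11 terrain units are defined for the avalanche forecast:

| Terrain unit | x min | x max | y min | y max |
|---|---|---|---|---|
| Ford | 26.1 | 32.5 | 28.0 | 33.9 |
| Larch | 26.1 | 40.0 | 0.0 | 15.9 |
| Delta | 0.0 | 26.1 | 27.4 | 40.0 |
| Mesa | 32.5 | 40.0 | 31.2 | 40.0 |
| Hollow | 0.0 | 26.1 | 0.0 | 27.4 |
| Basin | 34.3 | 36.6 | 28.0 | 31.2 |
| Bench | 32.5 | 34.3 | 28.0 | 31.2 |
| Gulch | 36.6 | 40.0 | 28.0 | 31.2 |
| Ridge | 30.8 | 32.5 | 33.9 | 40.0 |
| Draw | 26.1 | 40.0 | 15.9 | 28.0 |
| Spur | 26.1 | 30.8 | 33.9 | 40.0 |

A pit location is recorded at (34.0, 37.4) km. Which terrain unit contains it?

Mesa

The point has x = 34.0 and y = 37.4.
Only Mesa satisfies 32.5 ≤ x ≤ 40.0 and 31.2 ≤ y ≤ 40.0.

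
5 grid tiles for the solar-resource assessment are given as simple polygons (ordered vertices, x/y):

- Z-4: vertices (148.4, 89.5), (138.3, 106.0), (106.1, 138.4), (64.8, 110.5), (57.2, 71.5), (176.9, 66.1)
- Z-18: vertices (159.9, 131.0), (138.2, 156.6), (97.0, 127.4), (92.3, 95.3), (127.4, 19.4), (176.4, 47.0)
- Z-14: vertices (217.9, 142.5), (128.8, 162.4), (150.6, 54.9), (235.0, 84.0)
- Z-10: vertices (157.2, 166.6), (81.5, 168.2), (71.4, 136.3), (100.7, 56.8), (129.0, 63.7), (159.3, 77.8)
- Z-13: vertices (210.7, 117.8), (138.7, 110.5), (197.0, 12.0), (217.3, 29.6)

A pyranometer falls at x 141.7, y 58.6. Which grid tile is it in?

Cast a ray rightward from (141.7, 58.6). For each polygon, the edges (by vertex number in listed order) whose endpoints lie on opposite sides of y = 58.6, where each meets that height, and whether that is right or left of the point:
Z-4: no edge straddles that height → 0 crossings.
Z-18: 4–5 at x≈109.27 (left), 6–1 at x≈174.12 (right) → 1 crossing.
Z-14: 2–3 at x≈149.85 (right), 3–4 at x≈161.33 (right) → 2 crossings.
Z-10: 3–4 at x≈100.04 (left), 4–5 at x≈108.08 (left) → 0 crossings.
Z-13: 2–3 at x≈169.42 (right), 4–1 at x≈215.13 (right) → 2 crossings.
Only Z-18 has an odd count, so the point is inside Z-18.

Z-18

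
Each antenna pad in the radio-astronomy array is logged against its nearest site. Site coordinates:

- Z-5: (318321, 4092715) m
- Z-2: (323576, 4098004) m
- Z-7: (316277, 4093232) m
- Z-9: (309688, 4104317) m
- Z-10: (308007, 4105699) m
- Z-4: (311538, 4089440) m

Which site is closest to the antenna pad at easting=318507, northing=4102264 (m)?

Squared distances to each site:
Z-5: 91217997.000; Z-2: 43842361.000; Z-7: 86549924.000; Z-9: 81989570.000; Z-10: 122049225.000; Z-4: 213021937.000.
Minimum at Z-2.

Z-2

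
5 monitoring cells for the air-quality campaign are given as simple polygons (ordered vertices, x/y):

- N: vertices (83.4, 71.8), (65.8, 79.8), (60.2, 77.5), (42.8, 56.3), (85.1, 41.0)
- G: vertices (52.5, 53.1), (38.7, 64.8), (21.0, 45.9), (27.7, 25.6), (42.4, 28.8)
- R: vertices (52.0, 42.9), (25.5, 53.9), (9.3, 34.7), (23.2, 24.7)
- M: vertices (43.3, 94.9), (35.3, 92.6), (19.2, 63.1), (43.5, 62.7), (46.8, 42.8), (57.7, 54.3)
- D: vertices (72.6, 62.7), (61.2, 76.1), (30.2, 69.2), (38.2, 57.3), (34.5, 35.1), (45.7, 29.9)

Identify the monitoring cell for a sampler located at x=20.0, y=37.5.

Cast a ray rightward from (20.0, 37.5). For each polygon, the edges (by vertex number in listed order) whose endpoints lie on opposite sides of y = 37.5, where each meets that height, and whether that is right or left of the point:
N: no edge straddles that height → 0 crossings.
G: 3–4 at x≈23.77 (right), 5–1 at x≈46.02 (right) → 2 crossings.
R: 2–3 at x≈11.66 (left), 4–1 at x≈43.45 (right) → 1 crossing.
M: no edge straddles that height → 0 crossings.
D: 4–5 at x≈34.90 (right), 6–1 at x≈51.93 (right) → 2 crossings.
Only R has an odd count, so the point is inside R.

R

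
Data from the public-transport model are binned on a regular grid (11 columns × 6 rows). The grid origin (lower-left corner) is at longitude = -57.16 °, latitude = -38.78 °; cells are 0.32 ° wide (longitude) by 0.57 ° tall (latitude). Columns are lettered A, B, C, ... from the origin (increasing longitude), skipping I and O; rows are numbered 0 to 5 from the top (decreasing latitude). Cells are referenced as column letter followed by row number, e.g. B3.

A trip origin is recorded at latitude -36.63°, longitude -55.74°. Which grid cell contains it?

Column index: ⌊(-55.74 − -57.16) / 0.32⌋ = ⌊4.437⌋ = 4 → column E
Row offset from origin: ⌊(-36.63 − -38.78) / 0.57⌋ = ⌊3.772⌋ = 3 → row 2 (counted from top)

E2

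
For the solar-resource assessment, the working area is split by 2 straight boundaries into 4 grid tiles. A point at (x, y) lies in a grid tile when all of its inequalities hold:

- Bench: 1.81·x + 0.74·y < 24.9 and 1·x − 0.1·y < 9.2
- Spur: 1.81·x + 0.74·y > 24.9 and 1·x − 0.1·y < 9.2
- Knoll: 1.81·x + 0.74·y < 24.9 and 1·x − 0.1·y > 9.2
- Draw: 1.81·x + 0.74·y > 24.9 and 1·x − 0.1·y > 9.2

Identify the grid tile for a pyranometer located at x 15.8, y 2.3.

1.81·15.8 + 0.74·2.3 = 30.300, which is > 24.9
1·15.8 − 0.1·2.3 = 15.570, which is > 9.2
This sign pattern matches Draw.

Draw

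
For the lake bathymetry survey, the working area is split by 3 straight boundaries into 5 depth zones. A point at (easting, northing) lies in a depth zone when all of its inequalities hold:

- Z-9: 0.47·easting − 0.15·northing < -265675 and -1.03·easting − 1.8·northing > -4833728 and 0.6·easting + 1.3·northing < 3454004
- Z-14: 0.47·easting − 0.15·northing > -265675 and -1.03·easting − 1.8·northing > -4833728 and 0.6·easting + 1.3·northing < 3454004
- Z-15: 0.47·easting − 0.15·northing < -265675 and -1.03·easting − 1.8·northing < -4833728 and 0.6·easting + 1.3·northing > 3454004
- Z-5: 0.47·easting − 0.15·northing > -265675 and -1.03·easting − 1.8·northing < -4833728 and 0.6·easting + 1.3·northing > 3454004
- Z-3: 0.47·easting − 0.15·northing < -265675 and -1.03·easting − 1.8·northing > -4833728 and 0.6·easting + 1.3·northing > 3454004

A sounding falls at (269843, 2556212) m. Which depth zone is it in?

Z-5

0.47·269843 − 0.15·2556212 = -256605.590, which is > -265675
-1.03·269843 − 1.8·2556212 = -4879119.890, which is < -4833728
0.6·269843 + 1.3·2556212 = 3484981.400, which is > 3454004
This sign pattern matches Z-5.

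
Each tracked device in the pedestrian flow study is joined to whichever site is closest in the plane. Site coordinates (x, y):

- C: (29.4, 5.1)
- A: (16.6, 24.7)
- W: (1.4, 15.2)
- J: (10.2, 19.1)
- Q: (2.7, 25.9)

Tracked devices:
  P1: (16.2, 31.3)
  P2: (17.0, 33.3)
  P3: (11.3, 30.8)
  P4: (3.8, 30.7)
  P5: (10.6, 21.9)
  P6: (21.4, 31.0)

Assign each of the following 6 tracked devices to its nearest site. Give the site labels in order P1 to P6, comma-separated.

P1 → A (d²=43.72)
P2 → A (d²=74.12)
P3 → A (d²=65.30)
P4 → Q (d²=24.25)
P5 → J (d²=8.00)
P6 → A (d²=62.73)

A, A, A, Q, J, A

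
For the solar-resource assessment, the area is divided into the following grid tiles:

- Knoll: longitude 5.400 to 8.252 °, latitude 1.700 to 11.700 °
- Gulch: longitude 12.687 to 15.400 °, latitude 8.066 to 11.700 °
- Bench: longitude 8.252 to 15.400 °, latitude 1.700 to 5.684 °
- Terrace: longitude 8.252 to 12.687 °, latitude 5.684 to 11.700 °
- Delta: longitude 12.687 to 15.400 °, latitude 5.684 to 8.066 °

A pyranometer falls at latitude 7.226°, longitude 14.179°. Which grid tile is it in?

Delta

The point has longitude = 14.179 and latitude = 7.226.
Only Delta satisfies 12.687 ≤ longitude ≤ 15.400 and 5.684 ≤ latitude ≤ 8.066.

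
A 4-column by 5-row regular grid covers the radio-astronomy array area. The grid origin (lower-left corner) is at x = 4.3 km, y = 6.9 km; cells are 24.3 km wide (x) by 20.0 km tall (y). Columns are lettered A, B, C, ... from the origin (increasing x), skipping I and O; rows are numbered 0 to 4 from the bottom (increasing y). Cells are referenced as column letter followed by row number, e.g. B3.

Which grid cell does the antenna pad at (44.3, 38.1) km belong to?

Column index: ⌊(44.3 − 4.3) / 24.3⌋ = ⌊1.646⌋ = 1 → column B
Row offset from origin: ⌊(38.1 − 6.9) / 20.0⌋ = ⌊1.560⌋ = 1 → row 1

B1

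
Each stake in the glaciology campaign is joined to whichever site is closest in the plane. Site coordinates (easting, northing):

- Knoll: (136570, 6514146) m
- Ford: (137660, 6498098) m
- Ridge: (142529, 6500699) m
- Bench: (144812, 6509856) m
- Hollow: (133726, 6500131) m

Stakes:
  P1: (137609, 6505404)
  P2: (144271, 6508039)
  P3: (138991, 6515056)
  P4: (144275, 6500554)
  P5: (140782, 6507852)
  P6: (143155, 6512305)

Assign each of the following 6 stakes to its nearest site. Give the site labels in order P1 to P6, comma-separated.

Hollow, Bench, Knoll, Ridge, Bench, Bench

P1 → Hollow (d²=42882218.00)
P2 → Bench (d²=3594170.00)
P3 → Knoll (d²=6689341.00)
P4 → Ridge (d²=3069541.00)
P5 → Bench (d²=20256916.00)
P6 → Bench (d²=8743250.00)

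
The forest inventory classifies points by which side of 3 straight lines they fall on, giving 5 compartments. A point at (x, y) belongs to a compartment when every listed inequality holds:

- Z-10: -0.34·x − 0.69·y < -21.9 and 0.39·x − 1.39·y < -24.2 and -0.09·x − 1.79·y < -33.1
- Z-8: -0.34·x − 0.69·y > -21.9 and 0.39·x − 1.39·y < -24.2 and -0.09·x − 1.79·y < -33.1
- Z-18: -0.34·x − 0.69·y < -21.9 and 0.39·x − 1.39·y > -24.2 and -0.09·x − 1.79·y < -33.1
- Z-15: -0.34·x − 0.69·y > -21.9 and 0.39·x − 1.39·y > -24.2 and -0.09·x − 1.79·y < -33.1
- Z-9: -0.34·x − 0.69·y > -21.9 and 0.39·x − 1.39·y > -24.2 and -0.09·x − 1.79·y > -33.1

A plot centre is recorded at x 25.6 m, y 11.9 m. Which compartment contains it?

-0.34·25.6 − 0.69·11.9 = -16.915, which is > -21.9
0.39·25.6 − 1.39·11.9 = -6.557, which is > -24.2
-0.09·25.6 − 1.79·11.9 = -23.605, which is > -33.1
This sign pattern matches Z-9.

Z-9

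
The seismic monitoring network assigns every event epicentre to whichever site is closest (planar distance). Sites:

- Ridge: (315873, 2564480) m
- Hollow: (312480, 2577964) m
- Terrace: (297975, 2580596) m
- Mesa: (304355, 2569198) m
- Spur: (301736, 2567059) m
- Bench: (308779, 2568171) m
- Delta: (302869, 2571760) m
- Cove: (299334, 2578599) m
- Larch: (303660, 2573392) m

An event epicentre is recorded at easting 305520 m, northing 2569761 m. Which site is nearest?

Mesa

Squared distances to each site:
Ridge: 135073570.000; Hollow: 115730809.000; Terrace: 174324250.000; Mesa: 1674194.000; Spur: 21619460.000; Bench: 13149181.000; Delta: 11023802.000; Cove: 116376840.000; Larch: 16643761.000.
Minimum at Mesa.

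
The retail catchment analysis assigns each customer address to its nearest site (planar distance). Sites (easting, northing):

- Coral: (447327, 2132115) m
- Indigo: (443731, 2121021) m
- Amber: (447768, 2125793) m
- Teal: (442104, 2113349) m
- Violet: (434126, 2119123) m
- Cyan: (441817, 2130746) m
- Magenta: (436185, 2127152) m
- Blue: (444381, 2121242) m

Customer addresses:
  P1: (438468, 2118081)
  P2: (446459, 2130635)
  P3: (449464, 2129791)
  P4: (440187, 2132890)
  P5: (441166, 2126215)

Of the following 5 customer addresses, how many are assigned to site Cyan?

2

P1 → Violet
P2 → Coral
P3 → Coral
P4 → Cyan
P5 → Cyan
2 of the 5 go to Cyan.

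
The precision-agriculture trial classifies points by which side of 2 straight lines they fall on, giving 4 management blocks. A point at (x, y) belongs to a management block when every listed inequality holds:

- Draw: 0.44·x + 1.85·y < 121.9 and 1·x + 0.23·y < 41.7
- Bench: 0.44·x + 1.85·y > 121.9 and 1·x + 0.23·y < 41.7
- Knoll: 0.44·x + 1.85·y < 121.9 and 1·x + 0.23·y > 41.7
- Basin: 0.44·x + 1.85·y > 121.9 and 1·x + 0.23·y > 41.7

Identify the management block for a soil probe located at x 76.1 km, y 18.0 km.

0.44·76.1 + 1.85·18.0 = 66.784, which is < 121.9
1·76.1 + 0.23·18.0 = 80.240, which is > 41.7
This sign pattern matches Knoll.

Knoll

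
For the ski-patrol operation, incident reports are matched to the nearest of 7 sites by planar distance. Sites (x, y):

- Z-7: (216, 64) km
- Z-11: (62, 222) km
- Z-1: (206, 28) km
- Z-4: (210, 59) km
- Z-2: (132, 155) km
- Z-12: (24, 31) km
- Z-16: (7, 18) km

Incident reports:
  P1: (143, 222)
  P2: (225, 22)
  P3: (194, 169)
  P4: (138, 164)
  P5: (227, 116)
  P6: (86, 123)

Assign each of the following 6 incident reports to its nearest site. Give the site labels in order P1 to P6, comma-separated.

P1 → Z-2 (d²=4610.00)
P2 → Z-1 (d²=397.00)
P3 → Z-2 (d²=4040.00)
P4 → Z-2 (d²=117.00)
P5 → Z-7 (d²=2825.00)
P6 → Z-2 (d²=3140.00)

Z-2, Z-1, Z-2, Z-2, Z-7, Z-2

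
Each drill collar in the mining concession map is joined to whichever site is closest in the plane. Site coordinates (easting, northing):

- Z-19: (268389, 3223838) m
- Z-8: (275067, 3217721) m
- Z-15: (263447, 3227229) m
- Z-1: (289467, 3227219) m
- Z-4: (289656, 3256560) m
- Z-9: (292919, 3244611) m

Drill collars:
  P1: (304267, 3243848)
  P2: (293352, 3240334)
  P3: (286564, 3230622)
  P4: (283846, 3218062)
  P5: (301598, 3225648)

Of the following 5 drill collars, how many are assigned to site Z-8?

P1 → Z-9
P2 → Z-9
P3 → Z-1
P4 → Z-8
P5 → Z-1
1 of the 5 goes to Z-8.

1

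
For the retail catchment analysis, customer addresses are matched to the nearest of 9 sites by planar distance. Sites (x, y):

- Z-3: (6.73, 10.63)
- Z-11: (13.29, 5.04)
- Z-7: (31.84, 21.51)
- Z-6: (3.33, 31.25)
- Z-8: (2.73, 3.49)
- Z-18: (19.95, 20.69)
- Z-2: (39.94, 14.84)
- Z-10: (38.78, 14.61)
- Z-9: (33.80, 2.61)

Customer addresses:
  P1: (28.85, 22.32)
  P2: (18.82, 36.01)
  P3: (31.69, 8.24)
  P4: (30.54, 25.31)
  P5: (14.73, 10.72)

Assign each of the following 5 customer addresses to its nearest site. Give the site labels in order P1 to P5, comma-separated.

Z-7, Z-18, Z-9, Z-7, Z-11

P1 → Z-7 (d²=9.60)
P2 → Z-18 (d²=235.98)
P3 → Z-9 (d²=36.15)
P4 → Z-7 (d²=16.13)
P5 → Z-11 (d²=34.34)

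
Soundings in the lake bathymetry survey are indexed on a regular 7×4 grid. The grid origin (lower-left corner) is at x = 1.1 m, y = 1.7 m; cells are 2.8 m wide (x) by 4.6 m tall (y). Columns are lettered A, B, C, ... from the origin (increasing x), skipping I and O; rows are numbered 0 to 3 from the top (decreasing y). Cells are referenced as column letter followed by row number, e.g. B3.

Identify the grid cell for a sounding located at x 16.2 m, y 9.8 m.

F2

Column index: ⌊(16.2 − 1.1) / 2.8⌋ = ⌊5.393⌋ = 5 → column F
Row offset from origin: ⌊(9.8 − 1.7) / 4.6⌋ = ⌊1.761⌋ = 1 → row 2 (counted from top)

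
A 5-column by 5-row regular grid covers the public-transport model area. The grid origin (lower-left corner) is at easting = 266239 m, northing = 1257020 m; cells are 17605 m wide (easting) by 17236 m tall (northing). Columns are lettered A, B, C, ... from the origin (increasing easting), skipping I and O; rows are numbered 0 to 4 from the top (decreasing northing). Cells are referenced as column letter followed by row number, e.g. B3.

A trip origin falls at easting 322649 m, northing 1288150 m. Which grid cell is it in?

Column index: ⌊(322649 − 266239) / 17605⌋ = ⌊3.204⌋ = 3 → column D
Row offset from origin: ⌊(1288150 − 1257020) / 17236⌋ = ⌊1.806⌋ = 1 → row 3 (counted from top)

D3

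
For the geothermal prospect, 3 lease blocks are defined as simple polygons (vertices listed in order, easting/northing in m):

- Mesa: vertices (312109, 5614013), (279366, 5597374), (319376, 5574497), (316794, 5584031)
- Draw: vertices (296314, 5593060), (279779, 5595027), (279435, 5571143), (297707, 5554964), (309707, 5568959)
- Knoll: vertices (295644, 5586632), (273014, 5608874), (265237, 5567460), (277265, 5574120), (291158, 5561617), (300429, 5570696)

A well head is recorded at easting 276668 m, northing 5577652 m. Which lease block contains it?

Cast a ray rightward from (276668, 5577652). For each polygon, the edges (by vertex number in listed order) whose endpoints lie on opposite sides of northing = 5577652, where each meets that height, and whether that is right or left of the point:
Mesa: 2–3 at easting≈313858.2 (right), 3–4 at easting≈318521.6 (right) → 2 crossings.
Draw: 2–3 at easting≈279528.7 (right), 5–1 at easting≈304876.3 (right) → 2 crossings.
Knoll: 2–3 at easting≈267150.9 (left), 6–1 at easting≈298340.4 (right) → 1 crossing.
Only Knoll has an odd count, so the point is inside Knoll.

Knoll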